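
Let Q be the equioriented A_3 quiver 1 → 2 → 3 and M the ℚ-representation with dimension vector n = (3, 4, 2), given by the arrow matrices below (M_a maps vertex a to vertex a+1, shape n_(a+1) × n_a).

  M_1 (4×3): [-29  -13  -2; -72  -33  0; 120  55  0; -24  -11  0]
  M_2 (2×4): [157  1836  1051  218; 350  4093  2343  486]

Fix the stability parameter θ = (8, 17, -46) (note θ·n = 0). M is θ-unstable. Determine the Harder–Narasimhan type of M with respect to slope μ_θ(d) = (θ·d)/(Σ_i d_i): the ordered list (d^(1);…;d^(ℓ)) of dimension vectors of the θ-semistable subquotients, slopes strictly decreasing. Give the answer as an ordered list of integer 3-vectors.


Interval decomposition of M: I[1,1], I[1,2], I[1,3], I[2,2], I[2,3].
HN type (ℓ=4): μ^(1)=17; μ^(2)=8; μ^(3)=-7; μ^(4)=-29/2

((0, 2, 0); (2, 0, 0); (1, 1, 1); (0, 1, 1))


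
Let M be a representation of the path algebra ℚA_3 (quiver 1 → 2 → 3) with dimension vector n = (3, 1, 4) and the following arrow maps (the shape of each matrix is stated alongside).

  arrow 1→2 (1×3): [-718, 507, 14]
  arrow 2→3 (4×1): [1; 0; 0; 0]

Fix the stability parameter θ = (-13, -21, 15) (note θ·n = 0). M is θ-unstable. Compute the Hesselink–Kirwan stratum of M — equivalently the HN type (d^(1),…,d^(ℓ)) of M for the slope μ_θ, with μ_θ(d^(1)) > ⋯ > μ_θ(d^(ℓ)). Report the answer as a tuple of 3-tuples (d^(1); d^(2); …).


Barcode: M ≅ I[1,1]^2, I[1,3], I[3,3]^3. HN layers by μ_θ (3 steps, strictly decreasing):
  μ^(1)=15; μ^(2)=-13; μ^(3)=-17

((0, 0, 4); (2, 0, 0); (1, 1, 0))


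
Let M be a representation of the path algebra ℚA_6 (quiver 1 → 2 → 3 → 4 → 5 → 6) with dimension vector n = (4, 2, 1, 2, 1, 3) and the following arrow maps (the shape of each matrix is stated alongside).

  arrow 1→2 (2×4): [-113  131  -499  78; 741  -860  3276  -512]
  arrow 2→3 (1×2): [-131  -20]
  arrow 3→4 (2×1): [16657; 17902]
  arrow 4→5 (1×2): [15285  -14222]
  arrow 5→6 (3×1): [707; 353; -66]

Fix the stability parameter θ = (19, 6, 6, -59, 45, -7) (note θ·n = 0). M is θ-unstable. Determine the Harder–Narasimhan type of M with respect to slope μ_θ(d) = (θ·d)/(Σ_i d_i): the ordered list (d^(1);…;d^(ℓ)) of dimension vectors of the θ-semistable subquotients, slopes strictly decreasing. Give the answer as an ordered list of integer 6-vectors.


Interval decomposition of M: I[1,1]^2, I[1,2], I[1,6], I[4,4], I[6,6]^2.
HN type (ℓ=4): μ^(1)=19; μ^(2)=25/2; μ^(3)=-7; μ^(4)=-59

((2, 0, 0, 0, 1, 1); (1, 1, 0, 0, 0, 0); (1, 1, 1, 1, 0, 2); (0, 0, 0, 1, 0, 0))


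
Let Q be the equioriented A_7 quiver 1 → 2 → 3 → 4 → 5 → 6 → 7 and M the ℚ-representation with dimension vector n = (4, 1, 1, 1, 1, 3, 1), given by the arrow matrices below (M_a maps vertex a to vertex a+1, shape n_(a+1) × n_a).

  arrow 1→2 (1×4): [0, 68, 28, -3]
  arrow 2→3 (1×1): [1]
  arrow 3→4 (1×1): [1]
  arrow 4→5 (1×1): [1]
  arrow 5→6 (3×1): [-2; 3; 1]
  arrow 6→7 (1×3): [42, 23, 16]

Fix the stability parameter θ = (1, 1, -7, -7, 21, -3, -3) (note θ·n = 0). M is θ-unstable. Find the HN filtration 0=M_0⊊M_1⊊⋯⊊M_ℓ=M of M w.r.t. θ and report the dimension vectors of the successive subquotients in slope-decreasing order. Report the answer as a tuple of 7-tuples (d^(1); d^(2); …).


Barcode: M ≅ I[1,1]^3, I[1,7], I[6,6]^2. HN layers by μ_θ (3 steps, strictly decreasing):
  μ^(1)=5; μ^(2)=1; μ^(3)=-3

((0, 0, 0, 0, 1, 1, 1); (3, 0, 0, 0, 0, 0, 0); (1, 1, 1, 1, 0, 2, 0))


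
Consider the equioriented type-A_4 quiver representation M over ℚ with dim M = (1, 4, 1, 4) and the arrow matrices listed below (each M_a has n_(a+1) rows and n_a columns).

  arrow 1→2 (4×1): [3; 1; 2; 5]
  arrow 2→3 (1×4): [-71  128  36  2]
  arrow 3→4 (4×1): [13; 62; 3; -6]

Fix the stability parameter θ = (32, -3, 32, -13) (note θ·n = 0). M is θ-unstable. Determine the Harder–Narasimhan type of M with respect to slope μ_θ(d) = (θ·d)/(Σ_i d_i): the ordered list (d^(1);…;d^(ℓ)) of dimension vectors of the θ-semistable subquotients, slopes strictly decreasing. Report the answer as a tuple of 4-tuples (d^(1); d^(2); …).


Interval decomposition of M: I[1,4], I[2,2]^3, I[4,4]^3.
HN type (ℓ=3): μ^(1)=12; μ^(2)=-3; μ^(3)=-13

((1, 1, 1, 1); (0, 3, 0, 0); (0, 0, 0, 3))


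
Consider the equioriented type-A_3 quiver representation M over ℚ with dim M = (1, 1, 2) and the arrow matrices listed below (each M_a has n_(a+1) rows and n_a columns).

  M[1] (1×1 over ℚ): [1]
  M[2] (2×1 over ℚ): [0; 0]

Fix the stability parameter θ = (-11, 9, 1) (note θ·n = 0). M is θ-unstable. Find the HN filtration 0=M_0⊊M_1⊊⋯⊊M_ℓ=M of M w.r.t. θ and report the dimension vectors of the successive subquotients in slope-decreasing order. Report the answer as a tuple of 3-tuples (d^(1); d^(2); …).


Interval decomposition of M: I[1,2], I[3,3]^2.
HN type (ℓ=3): μ^(1)=9; μ^(2)=1; μ^(3)=-11

((0, 1, 0); (0, 0, 2); (1, 0, 0))


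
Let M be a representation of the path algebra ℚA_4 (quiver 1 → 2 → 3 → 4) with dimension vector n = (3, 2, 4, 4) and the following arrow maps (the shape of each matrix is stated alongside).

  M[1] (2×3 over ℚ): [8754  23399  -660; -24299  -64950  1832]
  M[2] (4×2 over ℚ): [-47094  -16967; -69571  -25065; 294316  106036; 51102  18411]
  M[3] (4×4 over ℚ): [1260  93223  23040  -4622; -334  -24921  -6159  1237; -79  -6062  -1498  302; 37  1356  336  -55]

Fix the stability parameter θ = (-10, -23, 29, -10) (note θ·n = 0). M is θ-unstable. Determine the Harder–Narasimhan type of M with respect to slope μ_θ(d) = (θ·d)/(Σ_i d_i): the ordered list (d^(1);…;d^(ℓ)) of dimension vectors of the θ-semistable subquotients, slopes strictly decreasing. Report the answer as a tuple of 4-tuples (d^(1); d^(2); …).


Interval decomposition of M: I[1,1], I[1,4]^2, I[3,4]^2.
HN type (ℓ=3): μ^(1)=19/2; μ^(2)=-10; μ^(3)=-33/2

((0, 0, 4, 4); (1, 0, 0, 0); (2, 2, 0, 0))


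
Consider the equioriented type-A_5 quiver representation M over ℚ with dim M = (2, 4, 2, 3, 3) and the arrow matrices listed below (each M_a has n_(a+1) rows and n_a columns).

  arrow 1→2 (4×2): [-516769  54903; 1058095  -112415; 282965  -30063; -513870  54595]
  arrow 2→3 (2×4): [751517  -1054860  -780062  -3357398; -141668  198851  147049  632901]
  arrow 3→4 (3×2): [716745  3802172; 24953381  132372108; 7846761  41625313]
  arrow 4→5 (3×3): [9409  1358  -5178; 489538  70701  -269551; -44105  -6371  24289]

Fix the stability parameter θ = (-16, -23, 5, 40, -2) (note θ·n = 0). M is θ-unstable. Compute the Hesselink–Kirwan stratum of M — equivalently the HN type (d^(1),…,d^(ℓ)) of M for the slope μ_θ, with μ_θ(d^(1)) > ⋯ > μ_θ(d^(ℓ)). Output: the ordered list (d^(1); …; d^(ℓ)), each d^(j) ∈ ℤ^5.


Interval decomposition of M: I[1,5]^2, I[2,2]^2, I[4,4], I[5,5].
HN type (ℓ=6): μ^(1)=40; μ^(2)=19; μ^(3)=5; μ^(4)=-2; μ^(5)=-39/2; μ^(6)=-23

((0, 0, 0, 1, 0); (0, 0, 0, 2, 2); (0, 0, 2, 0, 0); (0, 0, 0, 0, 1); (2, 2, 0, 0, 0); (0, 2, 0, 0, 0))


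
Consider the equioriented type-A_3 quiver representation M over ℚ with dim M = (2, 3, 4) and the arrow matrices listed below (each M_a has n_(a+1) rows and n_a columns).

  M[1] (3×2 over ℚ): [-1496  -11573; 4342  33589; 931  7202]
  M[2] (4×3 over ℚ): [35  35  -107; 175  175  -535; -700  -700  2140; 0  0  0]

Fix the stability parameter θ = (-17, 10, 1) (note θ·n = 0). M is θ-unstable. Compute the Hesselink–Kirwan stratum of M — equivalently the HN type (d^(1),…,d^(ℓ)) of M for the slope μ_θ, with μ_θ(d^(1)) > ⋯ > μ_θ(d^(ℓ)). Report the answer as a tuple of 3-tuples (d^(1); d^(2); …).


Interval decomposition of M: I[1,2], I[1,3], I[2,2], I[3,3]^3.
HN type (ℓ=4): μ^(1)=10; μ^(2)=11/2; μ^(3)=1; μ^(4)=-17

((0, 2, 0); (0, 1, 1); (0, 0, 3); (2, 0, 0))


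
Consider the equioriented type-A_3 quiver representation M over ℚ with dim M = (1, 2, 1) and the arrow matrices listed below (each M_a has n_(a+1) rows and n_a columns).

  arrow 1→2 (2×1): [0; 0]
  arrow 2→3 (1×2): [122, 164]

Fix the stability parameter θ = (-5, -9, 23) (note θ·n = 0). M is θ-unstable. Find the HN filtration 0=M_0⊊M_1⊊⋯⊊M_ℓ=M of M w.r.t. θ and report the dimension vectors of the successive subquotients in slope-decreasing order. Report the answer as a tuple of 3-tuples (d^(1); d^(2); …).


Interval decomposition of M: I[1,1], I[2,2], I[2,3].
HN type (ℓ=3): μ^(1)=23; μ^(2)=-5; μ^(3)=-9

((0, 0, 1); (1, 0, 0); (0, 2, 0))


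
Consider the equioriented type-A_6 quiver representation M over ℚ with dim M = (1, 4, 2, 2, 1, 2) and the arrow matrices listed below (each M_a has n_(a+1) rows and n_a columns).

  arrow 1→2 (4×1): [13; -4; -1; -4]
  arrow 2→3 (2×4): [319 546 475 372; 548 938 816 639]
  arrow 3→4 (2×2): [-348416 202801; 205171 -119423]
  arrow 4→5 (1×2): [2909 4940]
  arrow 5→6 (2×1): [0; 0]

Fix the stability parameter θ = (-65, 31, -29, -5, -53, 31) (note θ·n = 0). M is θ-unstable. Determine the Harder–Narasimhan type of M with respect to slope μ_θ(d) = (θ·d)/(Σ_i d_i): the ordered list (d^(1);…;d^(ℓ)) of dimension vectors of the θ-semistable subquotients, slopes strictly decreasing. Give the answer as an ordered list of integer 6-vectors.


Interval decomposition of M: I[1,2], I[2,2], I[2,4], I[2,5], I[6,6]^2.
HN type (ℓ=4): μ^(1)=31; μ^(2)=-1; μ^(3)=-14; μ^(4)=-65

((0, 2, 0, 0, 0, 2); (0, 1, 1, 1, 0, 0); (0, 1, 1, 1, 1, 0); (1, 0, 0, 0, 0, 0))


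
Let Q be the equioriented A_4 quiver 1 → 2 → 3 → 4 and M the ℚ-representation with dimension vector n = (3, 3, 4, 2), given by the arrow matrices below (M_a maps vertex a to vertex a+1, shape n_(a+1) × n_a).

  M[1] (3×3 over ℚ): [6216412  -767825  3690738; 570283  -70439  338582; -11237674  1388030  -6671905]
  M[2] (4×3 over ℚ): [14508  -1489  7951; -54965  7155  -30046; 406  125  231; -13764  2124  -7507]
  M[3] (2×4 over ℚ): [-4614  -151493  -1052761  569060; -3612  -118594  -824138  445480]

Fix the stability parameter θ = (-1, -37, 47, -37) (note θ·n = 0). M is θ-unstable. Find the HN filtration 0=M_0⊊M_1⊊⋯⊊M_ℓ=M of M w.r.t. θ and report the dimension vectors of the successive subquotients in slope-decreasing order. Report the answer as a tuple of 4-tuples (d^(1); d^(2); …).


Barcode: M ≅ I[1,3]^2, I[1,4], I[3,3], I[4,4]. HN layers by μ_θ (4 steps, strictly decreasing):
  μ^(1)=47; μ^(2)=5; μ^(3)=-19; μ^(4)=-37

((0, 0, 3, 0); (0, 0, 1, 1); (3, 3, 0, 0); (0, 0, 0, 1))


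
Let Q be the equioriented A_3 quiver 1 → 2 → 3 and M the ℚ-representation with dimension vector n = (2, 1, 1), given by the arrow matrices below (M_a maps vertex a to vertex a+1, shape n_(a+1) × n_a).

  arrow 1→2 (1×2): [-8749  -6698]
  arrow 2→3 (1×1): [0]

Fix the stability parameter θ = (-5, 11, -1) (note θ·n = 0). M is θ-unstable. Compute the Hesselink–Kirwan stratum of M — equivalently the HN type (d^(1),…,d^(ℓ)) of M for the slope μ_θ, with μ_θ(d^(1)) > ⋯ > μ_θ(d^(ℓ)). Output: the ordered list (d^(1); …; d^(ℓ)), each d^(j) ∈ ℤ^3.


Interval decomposition of M: I[1,1], I[1,2], I[3,3].
HN type (ℓ=3): μ^(1)=11; μ^(2)=-1; μ^(3)=-5

((0, 1, 0); (0, 0, 1); (2, 0, 0))


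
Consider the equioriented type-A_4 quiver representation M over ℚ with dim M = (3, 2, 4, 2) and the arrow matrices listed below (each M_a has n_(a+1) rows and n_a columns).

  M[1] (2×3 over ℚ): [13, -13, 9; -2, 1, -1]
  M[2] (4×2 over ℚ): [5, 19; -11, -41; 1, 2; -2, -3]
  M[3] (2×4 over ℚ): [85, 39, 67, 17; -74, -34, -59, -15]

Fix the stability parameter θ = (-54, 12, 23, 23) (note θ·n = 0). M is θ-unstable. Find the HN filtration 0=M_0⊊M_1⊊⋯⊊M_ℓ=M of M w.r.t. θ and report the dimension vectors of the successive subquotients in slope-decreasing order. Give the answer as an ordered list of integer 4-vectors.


Interval decomposition of M: I[1,1], I[1,4]^2, I[3,3]^2.
HN type (ℓ=3): μ^(1)=23; μ^(2)=12; μ^(3)=-54

((0, 0, 4, 2); (0, 2, 0, 0); (3, 0, 0, 0))


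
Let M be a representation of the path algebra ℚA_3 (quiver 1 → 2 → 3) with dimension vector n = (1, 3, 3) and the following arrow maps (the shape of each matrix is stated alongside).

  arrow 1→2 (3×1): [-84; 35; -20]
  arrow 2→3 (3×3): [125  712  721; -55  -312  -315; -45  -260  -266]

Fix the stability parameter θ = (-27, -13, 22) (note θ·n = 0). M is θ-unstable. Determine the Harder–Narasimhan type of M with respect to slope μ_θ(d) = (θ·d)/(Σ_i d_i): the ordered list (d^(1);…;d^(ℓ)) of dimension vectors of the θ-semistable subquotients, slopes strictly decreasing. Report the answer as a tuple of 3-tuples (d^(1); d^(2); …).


Interval decomposition of M: I[1,2], I[2,3]^2, I[3,3].
HN type (ℓ=3): μ^(1)=22; μ^(2)=-13; μ^(3)=-27

((0, 0, 3); (0, 3, 0); (1, 0, 0))


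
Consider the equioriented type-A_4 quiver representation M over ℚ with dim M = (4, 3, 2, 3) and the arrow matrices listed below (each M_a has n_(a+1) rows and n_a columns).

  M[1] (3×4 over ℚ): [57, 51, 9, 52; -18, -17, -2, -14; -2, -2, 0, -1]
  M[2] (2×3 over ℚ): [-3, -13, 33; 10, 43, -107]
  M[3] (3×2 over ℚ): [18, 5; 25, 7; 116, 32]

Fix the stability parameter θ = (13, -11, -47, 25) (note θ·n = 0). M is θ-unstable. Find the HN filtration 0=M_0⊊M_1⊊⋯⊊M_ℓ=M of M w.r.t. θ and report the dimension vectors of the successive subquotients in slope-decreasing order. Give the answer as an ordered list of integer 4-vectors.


Via rank(M_{q-1}∘⋯∘M_p): M ≅ I[1,1], I[1,2], I[1,4]^2, I[4,4].
μ_θ-semistable layers: μ^(1)=25; μ^(2)=13; μ^(3)=1; μ^(4)=-15

((0, 0, 0, 3); (1, 0, 0, 0); (1, 1, 0, 0); (2, 2, 2, 0))


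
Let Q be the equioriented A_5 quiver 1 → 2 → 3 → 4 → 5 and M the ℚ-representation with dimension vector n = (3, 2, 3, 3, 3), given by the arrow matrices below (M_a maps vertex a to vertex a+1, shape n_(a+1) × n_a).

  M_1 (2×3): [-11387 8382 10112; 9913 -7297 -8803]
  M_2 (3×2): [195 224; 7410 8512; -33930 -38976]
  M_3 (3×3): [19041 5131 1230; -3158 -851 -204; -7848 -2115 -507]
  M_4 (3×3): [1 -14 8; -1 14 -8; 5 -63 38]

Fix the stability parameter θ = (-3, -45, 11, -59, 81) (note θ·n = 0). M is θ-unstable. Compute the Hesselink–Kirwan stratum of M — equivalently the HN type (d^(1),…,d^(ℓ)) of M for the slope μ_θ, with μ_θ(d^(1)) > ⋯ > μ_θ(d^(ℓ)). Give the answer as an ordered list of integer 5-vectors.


Barcode: M ≅ I[1,1], I[1,2], I[1,5], I[3,4], I[3,5], I[5,5]. HN layers by μ_θ (3 steps, strictly decreasing):
  μ^(1)=81; μ^(2)=-3; μ^(3)=-24

((0, 0, 0, 0, 3); (1, 0, 0, 0, 0); (2, 2, 3, 3, 0))


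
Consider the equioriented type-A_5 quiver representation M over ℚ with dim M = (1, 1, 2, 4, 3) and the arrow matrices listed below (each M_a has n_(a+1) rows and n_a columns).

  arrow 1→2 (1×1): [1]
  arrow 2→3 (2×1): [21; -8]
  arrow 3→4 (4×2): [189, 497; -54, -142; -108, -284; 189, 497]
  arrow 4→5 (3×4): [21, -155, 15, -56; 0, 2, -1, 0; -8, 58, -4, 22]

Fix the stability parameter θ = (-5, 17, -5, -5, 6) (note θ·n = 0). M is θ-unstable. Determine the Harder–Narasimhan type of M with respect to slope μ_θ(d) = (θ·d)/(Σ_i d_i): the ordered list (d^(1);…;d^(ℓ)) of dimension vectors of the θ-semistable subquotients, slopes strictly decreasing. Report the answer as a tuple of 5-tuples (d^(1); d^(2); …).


Barcode: M ≅ I[1,5], I[3,3], I[4,4], I[4,5]^2. HN layers by μ_θ (3 steps, strictly decreasing):
  μ^(1)=6; μ^(2)=7/3; μ^(3)=-5

((0, 0, 0, 0, 3); (0, 1, 1, 1, 0); (1, 0, 1, 3, 0))


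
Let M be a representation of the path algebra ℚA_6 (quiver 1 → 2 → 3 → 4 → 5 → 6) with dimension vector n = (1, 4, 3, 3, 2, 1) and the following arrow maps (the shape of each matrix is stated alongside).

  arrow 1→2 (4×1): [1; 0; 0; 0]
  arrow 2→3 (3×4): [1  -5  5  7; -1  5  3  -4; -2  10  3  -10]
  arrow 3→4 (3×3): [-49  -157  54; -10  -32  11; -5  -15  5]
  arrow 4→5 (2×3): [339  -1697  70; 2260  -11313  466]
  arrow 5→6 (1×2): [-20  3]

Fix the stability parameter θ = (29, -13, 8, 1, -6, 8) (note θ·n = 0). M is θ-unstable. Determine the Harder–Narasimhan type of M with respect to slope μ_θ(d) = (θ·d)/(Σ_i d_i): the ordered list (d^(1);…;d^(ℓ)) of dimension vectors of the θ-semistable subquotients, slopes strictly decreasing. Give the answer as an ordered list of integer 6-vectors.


Barcode: M ≅ I[1,3], I[2,2], I[2,5], I[2,6], I[4,4]. HN layers by μ_θ (3 steps, strictly decreasing):
  μ^(1)=8; μ^(2)=1; μ^(3)=-13

((1, 1, 1, 0, 0, 1); (0, 0, 2, 3, 2, 0); (0, 3, 0, 0, 0, 0))


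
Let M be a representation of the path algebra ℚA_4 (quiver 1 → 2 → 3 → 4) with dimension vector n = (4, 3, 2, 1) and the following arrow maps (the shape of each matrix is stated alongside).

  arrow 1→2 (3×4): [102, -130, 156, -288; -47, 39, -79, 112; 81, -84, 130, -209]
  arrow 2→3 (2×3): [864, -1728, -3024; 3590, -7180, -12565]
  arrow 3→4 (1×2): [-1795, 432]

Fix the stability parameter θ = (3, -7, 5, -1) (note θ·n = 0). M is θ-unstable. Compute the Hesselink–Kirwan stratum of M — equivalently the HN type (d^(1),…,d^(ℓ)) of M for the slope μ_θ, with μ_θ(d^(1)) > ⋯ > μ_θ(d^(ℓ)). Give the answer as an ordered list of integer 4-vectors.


Via rank(M_{q-1}∘⋯∘M_p): M ≅ I[1,1], I[1,2]^2, I[1,3], I[3,4].
μ_θ-semistable layers: μ^(1)=5; μ^(2)=3; μ^(3)=2; μ^(4)=-2

((0, 0, 1, 0); (1, 0, 0, 0); (0, 0, 1, 1); (3, 3, 0, 0))


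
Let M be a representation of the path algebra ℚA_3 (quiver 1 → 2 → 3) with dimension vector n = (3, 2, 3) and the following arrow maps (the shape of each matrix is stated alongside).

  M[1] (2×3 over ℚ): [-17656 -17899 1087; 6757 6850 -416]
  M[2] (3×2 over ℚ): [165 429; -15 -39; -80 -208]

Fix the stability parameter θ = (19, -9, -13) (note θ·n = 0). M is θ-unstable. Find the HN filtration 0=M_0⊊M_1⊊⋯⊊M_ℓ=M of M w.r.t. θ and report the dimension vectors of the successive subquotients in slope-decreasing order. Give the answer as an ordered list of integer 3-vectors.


Interval decomposition of M: I[1,1], I[1,2], I[1,3], I[3,3]^2.
HN type (ℓ=4): μ^(1)=19; μ^(2)=5; μ^(3)=-1; μ^(4)=-13

((1, 0, 0); (1, 1, 0); (1, 1, 1); (0, 0, 2))


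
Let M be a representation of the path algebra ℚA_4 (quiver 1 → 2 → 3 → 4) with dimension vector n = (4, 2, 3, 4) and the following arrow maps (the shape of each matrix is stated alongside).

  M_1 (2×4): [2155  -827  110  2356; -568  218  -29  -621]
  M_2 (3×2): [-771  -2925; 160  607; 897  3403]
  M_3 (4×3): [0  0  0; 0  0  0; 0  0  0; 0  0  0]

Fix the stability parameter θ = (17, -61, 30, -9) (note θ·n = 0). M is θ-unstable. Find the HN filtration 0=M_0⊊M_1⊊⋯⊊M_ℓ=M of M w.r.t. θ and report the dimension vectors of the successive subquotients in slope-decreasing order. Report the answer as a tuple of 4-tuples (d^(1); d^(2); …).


Barcode: M ≅ I[1,1]^2, I[1,3]^2, I[3,3], I[4,4]^4. HN layers by μ_θ (4 steps, strictly decreasing):
  μ^(1)=30; μ^(2)=17; μ^(3)=-9; μ^(4)=-22

((0, 0, 3, 0); (2, 0, 0, 0); (0, 0, 0, 4); (2, 2, 0, 0))


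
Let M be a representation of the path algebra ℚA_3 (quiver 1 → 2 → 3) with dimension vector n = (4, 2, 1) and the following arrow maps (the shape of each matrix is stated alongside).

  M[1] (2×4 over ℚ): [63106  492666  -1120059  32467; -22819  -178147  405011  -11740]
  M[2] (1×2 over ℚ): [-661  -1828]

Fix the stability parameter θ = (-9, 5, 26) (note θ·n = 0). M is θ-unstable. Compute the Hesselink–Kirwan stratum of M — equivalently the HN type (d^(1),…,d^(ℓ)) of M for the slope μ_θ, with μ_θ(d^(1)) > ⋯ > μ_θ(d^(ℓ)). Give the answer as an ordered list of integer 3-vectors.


Via rank(M_{q-1}∘⋯∘M_p): M ≅ I[1,1]^2, I[1,2], I[1,3].
μ_θ-semistable layers: μ^(1)=26; μ^(2)=5; μ^(3)=-9

((0, 0, 1); (0, 2, 0); (4, 0, 0))


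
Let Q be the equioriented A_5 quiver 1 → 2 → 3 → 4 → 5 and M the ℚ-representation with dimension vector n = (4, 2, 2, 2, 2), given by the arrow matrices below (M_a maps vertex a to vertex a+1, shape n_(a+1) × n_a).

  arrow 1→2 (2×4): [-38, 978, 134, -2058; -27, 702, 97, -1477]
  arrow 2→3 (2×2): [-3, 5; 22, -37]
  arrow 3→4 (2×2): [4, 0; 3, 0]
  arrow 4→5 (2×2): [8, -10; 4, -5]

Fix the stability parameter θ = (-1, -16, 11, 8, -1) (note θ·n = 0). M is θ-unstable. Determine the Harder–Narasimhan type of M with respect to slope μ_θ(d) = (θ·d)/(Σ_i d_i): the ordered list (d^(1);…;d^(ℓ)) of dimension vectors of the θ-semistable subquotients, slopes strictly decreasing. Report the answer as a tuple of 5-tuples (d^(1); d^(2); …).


Barcode: M ≅ I[1,1]^2, I[1,3], I[1,5], I[4,4], I[5,5]. HN layers by μ_θ (5 steps, strictly decreasing):
  μ^(1)=11; μ^(2)=8; μ^(3)=6; μ^(4)=-1; μ^(5)=-17/2

((0, 0, 1, 0, 0); (0, 0, 0, 1, 0); (0, 0, 1, 1, 1); (2, 0, 0, 0, 1); (2, 2, 0, 0, 0))


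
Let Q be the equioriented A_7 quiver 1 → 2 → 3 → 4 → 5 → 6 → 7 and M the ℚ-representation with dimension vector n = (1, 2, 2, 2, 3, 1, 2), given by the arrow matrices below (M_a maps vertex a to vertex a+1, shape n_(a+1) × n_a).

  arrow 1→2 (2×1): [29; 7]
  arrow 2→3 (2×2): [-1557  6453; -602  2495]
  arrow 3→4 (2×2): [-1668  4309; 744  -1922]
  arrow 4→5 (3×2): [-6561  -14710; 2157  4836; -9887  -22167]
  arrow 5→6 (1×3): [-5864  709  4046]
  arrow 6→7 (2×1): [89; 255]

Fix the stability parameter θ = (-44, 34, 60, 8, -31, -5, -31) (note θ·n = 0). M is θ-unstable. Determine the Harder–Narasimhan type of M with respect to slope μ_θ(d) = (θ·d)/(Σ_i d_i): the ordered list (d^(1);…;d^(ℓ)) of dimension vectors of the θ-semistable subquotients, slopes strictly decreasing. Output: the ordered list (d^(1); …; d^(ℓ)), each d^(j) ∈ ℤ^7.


Via rank(M_{q-1}∘⋯∘M_p): M ≅ I[1,7], I[2,3], I[4,5], I[5,5], I[7,7].
μ_θ-semistable layers: μ^(1)=60; μ^(2)=34; μ^(3)=35/6; μ^(4)=-23/2; μ^(5)=-31; μ^(6)=-44

((0, 0, 1, 0, 0, 0, 0); (0, 1, 0, 0, 0, 0, 0); (0, 1, 1, 1, 1, 1, 1); (0, 0, 0, 1, 1, 0, 0); (0, 0, 0, 0, 1, 0, 1); (1, 0, 0, 0, 0, 0, 0))


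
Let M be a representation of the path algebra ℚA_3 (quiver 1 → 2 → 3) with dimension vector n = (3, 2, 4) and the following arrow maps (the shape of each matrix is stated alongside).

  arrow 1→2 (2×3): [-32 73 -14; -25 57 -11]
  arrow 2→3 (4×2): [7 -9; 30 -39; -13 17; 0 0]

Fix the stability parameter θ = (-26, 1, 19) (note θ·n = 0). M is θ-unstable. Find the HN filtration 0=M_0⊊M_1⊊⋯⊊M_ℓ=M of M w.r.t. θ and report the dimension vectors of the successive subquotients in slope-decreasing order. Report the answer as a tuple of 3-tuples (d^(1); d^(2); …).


Interval decomposition of M: I[1,1], I[1,3]^2, I[3,3]^2.
HN type (ℓ=3): μ^(1)=19; μ^(2)=1; μ^(3)=-26

((0, 0, 4); (0, 2, 0); (3, 0, 0))


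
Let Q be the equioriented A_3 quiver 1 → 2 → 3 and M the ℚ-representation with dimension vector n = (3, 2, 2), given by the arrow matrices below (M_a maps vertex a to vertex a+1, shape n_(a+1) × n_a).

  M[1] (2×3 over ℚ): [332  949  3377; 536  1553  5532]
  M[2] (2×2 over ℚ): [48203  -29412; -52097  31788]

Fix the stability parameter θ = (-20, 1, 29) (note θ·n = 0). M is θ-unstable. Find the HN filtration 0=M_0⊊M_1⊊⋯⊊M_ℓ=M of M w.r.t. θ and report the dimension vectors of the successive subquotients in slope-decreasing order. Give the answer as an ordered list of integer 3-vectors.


Interval decomposition of M: I[1,1], I[1,2], I[1,3], I[3,3].
HN type (ℓ=3): μ^(1)=29; μ^(2)=1; μ^(3)=-20

((0, 0, 2); (0, 2, 0); (3, 0, 0))


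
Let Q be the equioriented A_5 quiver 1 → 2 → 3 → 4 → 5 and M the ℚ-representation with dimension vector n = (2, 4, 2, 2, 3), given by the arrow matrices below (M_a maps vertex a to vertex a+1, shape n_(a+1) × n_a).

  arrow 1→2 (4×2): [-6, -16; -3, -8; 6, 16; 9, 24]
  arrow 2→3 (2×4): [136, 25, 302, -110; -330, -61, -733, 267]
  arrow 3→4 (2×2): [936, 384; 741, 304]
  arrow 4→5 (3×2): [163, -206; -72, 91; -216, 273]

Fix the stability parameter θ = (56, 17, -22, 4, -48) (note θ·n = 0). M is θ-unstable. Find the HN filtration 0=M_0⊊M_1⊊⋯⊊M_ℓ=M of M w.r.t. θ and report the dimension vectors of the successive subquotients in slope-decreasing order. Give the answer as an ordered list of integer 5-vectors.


Interval decomposition of M: I[1,1], I[1,5], I[2,2]^2, I[2,3], I[4,5], I[5,5].
HN type (ℓ=6): μ^(1)=56; μ^(2)=17; μ^(3)=7/5; μ^(4)=-5/2; μ^(5)=-22; μ^(6)=-48

((1, 0, 0, 0, 0); (0, 2, 0, 0, 0); (1, 1, 1, 1, 1); (0, 1, 1, 0, 0); (0, 0, 0, 1, 1); (0, 0, 0, 0, 1))


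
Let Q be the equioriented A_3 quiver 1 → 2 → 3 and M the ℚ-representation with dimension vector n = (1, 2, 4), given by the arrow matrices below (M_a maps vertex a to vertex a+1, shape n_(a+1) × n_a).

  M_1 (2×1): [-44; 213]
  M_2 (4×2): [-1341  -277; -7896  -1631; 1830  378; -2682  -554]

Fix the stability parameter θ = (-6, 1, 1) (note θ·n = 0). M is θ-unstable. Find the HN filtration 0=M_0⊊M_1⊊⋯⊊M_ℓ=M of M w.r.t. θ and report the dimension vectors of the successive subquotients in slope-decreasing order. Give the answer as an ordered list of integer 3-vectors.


Interval decomposition of M: I[1,3], I[2,3], I[3,3]^2.
HN type (ℓ=2): μ^(1)=1; μ^(2)=-6

((0, 2, 4); (1, 0, 0))


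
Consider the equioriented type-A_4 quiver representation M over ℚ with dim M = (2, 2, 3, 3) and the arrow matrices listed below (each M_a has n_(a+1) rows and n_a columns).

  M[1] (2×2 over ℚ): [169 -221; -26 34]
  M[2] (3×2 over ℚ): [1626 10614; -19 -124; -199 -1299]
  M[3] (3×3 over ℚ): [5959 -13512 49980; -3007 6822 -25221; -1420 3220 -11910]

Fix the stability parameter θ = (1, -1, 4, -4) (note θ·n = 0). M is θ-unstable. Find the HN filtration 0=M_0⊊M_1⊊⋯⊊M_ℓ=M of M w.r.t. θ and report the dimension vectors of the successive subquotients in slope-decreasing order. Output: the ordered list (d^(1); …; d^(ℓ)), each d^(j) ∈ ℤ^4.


Interval decomposition of M: I[1,1], I[1,4], I[2,3], I[3,4], I[4,4].
HN type (ℓ=5): μ^(1)=4; μ^(2)=1; μ^(3)=0; μ^(4)=-1; μ^(5)=-4

((0, 0, 1, 0); (1, 0, 0, 0); (1, 1, 2, 2); (0, 1, 0, 0); (0, 0, 0, 1))


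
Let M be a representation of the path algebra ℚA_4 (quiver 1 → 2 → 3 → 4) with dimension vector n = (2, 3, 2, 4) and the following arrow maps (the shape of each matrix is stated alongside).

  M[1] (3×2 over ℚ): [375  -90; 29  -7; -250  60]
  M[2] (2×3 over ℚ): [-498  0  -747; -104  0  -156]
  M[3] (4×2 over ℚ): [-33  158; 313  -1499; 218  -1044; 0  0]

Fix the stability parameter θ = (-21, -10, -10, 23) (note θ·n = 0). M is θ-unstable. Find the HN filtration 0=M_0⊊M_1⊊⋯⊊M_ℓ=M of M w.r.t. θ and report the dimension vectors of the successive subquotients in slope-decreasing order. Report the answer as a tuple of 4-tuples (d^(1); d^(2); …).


Interval decomposition of M: I[1,2]^2, I[2,4], I[3,4], I[4,4]^2.
HN type (ℓ=3): μ^(1)=23; μ^(2)=-10; μ^(3)=-21

((0, 0, 0, 4); (0, 3, 2, 0); (2, 0, 0, 0))


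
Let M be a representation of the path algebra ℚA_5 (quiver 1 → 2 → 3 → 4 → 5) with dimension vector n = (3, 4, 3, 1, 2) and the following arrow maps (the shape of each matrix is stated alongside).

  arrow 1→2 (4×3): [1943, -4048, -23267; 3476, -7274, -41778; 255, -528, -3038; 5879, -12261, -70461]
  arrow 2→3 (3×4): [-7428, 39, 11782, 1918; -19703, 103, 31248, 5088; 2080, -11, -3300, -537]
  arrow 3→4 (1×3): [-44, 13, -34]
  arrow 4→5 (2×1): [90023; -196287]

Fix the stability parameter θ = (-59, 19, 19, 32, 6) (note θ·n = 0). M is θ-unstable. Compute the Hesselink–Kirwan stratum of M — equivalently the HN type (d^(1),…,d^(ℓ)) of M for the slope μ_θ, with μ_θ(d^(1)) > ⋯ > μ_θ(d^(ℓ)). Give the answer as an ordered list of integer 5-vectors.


Barcode: M ≅ I[1,2], I[1,3], I[1,5], I[2,3], I[5,5]. HN layers by μ_θ (3 steps, strictly decreasing):
  μ^(1)=19; μ^(2)=6; μ^(3)=-59

((0, 4, 3, 1, 1); (0, 0, 0, 0, 1); (3, 0, 0, 0, 0))


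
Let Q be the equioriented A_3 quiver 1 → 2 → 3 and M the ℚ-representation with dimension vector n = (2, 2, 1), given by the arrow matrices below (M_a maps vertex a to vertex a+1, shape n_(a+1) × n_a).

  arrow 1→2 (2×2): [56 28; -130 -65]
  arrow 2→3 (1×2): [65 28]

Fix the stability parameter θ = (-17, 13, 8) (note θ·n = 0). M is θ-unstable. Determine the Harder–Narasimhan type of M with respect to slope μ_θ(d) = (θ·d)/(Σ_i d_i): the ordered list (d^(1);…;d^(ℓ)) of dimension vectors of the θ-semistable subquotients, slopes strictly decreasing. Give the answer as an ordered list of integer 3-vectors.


Interval decomposition of M: I[1,1], I[1,2], I[2,3].
HN type (ℓ=3): μ^(1)=13; μ^(2)=21/2; μ^(3)=-17

((0, 1, 0); (0, 1, 1); (2, 0, 0))


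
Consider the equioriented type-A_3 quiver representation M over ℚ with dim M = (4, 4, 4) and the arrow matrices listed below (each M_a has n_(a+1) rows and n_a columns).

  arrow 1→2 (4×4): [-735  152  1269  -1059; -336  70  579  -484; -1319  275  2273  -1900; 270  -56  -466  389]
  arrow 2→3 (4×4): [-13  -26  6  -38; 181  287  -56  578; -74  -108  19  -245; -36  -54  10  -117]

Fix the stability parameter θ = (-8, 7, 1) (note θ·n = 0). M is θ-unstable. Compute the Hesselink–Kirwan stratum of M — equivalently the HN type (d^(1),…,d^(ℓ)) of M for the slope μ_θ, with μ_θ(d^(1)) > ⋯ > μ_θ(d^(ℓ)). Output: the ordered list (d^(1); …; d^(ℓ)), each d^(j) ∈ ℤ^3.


Barcode: M ≅ I[1,3]^4. HN layers by μ_θ (2 steps, strictly decreasing):
  μ^(1)=4; μ^(2)=-8

((0, 4, 4); (4, 0, 0))


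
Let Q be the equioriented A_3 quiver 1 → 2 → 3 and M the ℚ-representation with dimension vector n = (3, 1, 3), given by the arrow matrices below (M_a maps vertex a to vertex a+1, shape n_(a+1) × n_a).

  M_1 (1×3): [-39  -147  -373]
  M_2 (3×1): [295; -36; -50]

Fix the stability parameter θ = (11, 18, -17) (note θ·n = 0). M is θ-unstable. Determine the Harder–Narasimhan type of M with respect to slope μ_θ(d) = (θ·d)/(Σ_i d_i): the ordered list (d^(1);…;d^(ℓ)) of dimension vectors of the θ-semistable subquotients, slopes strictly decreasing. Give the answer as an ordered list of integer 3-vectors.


Via rank(M_{q-1}∘⋯∘M_p): M ≅ I[1,1]^2, I[1,3], I[3,3]^2.
μ_θ-semistable layers: μ^(1)=11; μ^(2)=4; μ^(3)=-17

((2, 0, 0); (1, 1, 1); (0, 0, 2))


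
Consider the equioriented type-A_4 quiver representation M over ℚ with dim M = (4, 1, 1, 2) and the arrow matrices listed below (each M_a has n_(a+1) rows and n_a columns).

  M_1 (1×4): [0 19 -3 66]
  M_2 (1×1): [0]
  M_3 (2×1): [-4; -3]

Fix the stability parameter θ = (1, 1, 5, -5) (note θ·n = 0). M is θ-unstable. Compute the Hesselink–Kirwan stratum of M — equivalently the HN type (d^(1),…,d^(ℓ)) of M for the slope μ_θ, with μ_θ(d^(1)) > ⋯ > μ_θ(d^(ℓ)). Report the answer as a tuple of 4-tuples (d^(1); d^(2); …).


Barcode: M ≅ I[1,1]^3, I[1,2], I[3,4], I[4,4]. HN layers by μ_θ (3 steps, strictly decreasing):
  μ^(1)=1; μ^(2)=0; μ^(3)=-5

((4, 1, 0, 0); (0, 0, 1, 1); (0, 0, 0, 1))


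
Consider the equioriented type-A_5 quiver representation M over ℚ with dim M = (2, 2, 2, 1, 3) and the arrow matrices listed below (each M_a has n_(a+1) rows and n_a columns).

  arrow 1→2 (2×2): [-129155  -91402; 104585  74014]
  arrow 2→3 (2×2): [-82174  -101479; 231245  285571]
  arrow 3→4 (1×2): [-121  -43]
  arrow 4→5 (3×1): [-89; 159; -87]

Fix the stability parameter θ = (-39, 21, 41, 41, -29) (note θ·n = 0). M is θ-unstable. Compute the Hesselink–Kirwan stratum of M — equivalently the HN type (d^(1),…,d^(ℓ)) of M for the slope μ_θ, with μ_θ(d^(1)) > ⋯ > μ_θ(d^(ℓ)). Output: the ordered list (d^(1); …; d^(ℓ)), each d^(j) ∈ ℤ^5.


Interval decomposition of M: I[1,1], I[1,5], I[2,3], I[5,5]^2.
HN type (ℓ=5): μ^(1)=41; μ^(2)=21; μ^(3)=37/2; μ^(4)=-29; μ^(5)=-39

((0, 0, 1, 0, 0); (0, 1, 0, 0, 0); (0, 1, 1, 1, 1); (0, 0, 0, 0, 2); (2, 0, 0, 0, 0))


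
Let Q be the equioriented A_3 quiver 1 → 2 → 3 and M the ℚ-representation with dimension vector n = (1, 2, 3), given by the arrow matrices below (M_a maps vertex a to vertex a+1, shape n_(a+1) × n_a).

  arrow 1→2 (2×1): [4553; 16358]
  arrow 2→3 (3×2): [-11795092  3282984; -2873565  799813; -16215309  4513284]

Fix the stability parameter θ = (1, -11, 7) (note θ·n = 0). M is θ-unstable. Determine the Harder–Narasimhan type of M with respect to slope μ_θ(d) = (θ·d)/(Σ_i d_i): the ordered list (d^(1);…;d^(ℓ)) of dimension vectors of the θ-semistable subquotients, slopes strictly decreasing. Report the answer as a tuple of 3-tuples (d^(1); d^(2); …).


Via rank(M_{q-1}∘⋯∘M_p): M ≅ I[1,3], I[2,3], I[3,3].
μ_θ-semistable layers: μ^(1)=7; μ^(2)=-5; μ^(3)=-11

((0, 0, 3); (1, 1, 0); (0, 1, 0))


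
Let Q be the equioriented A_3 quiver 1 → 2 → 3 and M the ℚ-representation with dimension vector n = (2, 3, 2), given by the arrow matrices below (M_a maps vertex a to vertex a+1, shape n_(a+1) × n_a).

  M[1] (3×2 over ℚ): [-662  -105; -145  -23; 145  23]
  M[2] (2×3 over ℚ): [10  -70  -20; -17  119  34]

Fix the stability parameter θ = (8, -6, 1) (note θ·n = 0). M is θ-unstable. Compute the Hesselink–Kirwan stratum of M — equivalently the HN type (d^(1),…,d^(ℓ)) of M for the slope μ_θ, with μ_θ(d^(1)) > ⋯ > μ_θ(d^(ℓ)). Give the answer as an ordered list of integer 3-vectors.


Interval decomposition of M: I[1,2], I[1,3], I[2,2], I[3,3].
HN type (ℓ=2): μ^(1)=1; μ^(2)=-6

((2, 2, 2); (0, 1, 0))


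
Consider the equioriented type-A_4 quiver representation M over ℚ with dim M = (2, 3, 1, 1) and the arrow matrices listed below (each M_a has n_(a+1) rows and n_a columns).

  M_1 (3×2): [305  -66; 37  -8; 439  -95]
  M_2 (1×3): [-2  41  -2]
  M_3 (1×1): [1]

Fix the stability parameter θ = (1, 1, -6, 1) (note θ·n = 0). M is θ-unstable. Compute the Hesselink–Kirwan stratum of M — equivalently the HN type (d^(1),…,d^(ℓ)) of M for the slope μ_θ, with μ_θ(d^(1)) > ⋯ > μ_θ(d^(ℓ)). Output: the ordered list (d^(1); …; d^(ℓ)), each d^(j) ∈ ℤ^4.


Barcode: M ≅ I[1,2], I[1,4], I[2,2]. HN layers by μ_θ (2 steps, strictly decreasing):
  μ^(1)=1; μ^(2)=-4/3

((1, 2, 0, 1); (1, 1, 1, 0))


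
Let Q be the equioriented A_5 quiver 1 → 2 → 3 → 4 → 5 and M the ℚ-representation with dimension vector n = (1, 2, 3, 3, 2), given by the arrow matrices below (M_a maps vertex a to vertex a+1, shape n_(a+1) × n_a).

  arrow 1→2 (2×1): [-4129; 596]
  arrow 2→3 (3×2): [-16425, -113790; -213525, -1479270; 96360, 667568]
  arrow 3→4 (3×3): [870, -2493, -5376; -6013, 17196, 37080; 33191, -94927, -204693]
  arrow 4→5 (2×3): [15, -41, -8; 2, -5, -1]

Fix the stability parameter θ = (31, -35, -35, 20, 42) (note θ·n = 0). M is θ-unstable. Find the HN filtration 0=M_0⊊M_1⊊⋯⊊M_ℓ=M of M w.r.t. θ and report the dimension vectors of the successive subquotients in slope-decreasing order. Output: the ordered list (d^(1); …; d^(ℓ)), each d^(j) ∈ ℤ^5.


Barcode: M ≅ I[1,5], I[2,2], I[3,4], I[3,5]. HN layers by μ_θ (4 steps, strictly decreasing):
  μ^(1)=42; μ^(2)=20; μ^(3)=-13; μ^(4)=-35

((0, 0, 0, 0, 2); (0, 0, 0, 3, 0); (1, 1, 1, 0, 0); (0, 1, 2, 0, 0))


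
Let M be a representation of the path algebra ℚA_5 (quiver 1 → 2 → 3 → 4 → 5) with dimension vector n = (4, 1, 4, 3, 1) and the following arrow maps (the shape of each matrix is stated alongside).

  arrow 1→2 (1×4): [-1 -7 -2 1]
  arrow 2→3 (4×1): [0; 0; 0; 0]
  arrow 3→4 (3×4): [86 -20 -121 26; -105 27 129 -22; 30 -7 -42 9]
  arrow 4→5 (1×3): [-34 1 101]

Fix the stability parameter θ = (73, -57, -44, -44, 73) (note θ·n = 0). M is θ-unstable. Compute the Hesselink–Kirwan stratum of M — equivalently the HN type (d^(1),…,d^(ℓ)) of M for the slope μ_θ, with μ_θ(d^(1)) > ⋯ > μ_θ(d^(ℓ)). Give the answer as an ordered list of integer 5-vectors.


Interval decomposition of M: I[1,1]^3, I[1,2], I[3,3], I[3,4]^2, I[3,5].
HN type (ℓ=3): μ^(1)=73; μ^(2)=8; μ^(3)=-44

((3, 0, 0, 0, 1); (1, 1, 0, 0, 0); (0, 0, 4, 3, 0))


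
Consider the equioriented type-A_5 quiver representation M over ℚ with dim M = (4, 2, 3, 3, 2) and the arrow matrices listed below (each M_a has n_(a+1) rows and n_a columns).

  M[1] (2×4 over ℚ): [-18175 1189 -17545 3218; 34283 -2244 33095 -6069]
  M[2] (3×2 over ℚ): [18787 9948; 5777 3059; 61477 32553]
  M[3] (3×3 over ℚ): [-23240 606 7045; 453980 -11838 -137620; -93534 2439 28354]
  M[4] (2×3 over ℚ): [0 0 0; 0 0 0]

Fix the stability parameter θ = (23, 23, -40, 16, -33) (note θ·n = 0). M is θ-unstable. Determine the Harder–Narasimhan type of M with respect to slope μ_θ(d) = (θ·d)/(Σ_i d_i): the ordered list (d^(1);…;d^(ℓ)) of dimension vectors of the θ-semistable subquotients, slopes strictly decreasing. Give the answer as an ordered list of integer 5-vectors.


Via rank(M_{q-1}∘⋯∘M_p): M ≅ I[1,1]^2, I[1,3], I[1,4], I[3,4], I[4,4], I[5,5]^2.
μ_θ-semistable layers: μ^(1)=23; μ^(2)=16; μ^(3)=2; μ^(4)=-33; μ^(5)=-40

((2, 0, 0, 0, 0); (0, 0, 0, 3, 0); (2, 2, 2, 0, 0); (0, 0, 0, 0, 2); (0, 0, 1, 0, 0))


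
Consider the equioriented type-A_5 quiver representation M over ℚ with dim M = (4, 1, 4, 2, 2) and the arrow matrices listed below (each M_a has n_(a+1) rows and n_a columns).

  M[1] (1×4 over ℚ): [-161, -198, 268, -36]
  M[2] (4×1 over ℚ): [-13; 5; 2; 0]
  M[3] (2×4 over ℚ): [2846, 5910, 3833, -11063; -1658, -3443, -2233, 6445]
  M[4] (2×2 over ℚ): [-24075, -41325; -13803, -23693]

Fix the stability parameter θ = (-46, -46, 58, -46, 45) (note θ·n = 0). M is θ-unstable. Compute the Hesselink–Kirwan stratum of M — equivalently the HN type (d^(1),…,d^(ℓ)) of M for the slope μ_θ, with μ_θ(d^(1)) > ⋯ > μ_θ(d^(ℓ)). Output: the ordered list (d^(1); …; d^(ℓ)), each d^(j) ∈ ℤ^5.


Via rank(M_{q-1}∘⋯∘M_p): M ≅ I[1,1]^3, I[1,5], I[3,3]^2, I[3,4], I[5,5].
μ_θ-semistable layers: μ^(1)=58; μ^(2)=45; μ^(3)=6; μ^(4)=-46

((0, 0, 2, 0, 0); (0, 0, 0, 0, 2); (0, 0, 2, 2, 0); (4, 1, 0, 0, 0))


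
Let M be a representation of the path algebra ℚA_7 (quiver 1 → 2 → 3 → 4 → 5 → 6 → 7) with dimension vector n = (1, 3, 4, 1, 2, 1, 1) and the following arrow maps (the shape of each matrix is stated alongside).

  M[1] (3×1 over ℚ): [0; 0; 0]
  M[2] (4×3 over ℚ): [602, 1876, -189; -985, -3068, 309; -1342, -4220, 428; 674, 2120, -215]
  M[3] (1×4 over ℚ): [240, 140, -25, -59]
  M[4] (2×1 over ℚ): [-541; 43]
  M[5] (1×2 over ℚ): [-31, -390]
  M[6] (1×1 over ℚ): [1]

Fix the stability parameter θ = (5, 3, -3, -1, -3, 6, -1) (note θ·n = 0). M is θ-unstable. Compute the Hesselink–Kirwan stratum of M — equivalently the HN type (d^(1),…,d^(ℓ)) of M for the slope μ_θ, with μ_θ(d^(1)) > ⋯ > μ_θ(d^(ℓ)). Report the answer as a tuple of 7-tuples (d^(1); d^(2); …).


Barcode: M ≅ I[1,1], I[2,3]^2, I[2,7], I[3,3], I[5,5]. HN layers by μ_θ (5 steps, strictly decreasing):
  μ^(1)=5; μ^(2)=5/2; μ^(3)=0; μ^(4)=-1; μ^(5)=-3

((1, 0, 0, 0, 0, 0, 0); (0, 0, 0, 0, 0, 1, 1); (0, 2, 2, 0, 0, 0, 0); (0, 1, 1, 1, 1, 0, 0); (0, 0, 1, 0, 1, 0, 0))


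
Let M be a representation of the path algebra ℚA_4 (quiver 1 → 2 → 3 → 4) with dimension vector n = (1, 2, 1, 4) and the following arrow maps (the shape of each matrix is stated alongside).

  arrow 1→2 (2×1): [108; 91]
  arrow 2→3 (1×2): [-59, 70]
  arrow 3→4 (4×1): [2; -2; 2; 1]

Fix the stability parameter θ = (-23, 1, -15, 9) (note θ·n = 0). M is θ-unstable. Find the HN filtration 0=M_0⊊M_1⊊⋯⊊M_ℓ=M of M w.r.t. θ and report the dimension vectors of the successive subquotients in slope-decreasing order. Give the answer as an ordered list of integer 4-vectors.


Via rank(M_{q-1}∘⋯∘M_p): M ≅ I[1,4], I[2,2], I[4,4]^3.
μ_θ-semistable layers: μ^(1)=9; μ^(2)=1; μ^(3)=-7; μ^(4)=-23

((0, 0, 0, 4); (0, 1, 0, 0); (0, 1, 1, 0); (1, 0, 0, 0))
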